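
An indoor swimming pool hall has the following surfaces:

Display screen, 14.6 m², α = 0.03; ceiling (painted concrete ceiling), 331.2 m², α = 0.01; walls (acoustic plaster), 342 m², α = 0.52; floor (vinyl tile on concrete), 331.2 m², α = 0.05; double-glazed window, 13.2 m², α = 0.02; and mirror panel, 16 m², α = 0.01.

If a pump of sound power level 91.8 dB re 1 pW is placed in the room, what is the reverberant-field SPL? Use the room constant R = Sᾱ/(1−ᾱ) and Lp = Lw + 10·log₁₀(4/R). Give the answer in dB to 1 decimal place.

Σ(Sᵢαᵢ) = 14.6·0.03 + 331.2·0.01 + 342·0.52 + 331.2·0.05 + 13.2·0.02 + 16·0.01 = 198.574; total area S = 1048.2 m².
ᾱ = 0.1894, so room constant R = A/(1−ᾱ) = 244.972 m².
Lp = Lw + 10 log₁₀(4/R) = 91.8 -17.87 = 73.9 dB.

73.9 dB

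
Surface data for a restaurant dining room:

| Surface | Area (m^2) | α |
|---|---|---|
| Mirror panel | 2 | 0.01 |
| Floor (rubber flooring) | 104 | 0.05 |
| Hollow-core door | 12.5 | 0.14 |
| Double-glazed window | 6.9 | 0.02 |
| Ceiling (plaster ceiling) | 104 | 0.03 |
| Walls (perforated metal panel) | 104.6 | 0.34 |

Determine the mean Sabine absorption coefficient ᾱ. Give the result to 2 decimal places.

0.14

Total surface area S = 334.0 m^2.
Weighted sum Σ Sα = 45.792.
ᾱ = A/S = 0.14.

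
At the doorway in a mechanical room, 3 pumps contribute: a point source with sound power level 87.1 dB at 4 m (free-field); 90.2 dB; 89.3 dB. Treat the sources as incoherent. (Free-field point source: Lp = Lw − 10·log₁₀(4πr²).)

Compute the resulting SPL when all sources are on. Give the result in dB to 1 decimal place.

92.8 dB

Source at 4 m: Lp = 87.1 − 10·log₁₀(4π·4²) = 87.1 − 10·log₁₀(201.062) = 64.1 dB.
Converting to relative power and adding: 10^(64.1/10) + 10^(90.2/10) + 10^(89.3/10) = 1.901e+09.
Combined level = 10 log₁₀(1.901e+09) = 92.8 dB.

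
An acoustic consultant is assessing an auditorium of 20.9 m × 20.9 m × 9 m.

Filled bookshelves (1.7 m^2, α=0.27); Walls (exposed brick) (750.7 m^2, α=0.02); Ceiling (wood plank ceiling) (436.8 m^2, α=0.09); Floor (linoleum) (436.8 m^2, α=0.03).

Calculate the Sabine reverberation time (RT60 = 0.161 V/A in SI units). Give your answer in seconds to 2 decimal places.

Total absorption A = 1.7*0.27 + 750.7*0.02 + 436.8*0.09 + 436.8*0.03
  = 0.459 + 15.014 + 39.312 + 13.104 = 67.889 m^2 sabins.
Room volume: 3931.29 m³.
RT60 = 0.161 · V / A = 0.161 × 3931.29 / 67.889 = 9.32 s.

9.32 sec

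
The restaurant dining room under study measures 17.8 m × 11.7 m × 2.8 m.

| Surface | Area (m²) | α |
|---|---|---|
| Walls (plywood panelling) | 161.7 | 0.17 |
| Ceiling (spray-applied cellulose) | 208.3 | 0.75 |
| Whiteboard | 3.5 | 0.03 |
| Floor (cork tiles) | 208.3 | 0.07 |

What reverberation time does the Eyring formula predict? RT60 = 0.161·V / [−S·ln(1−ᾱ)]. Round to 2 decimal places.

Total surface area S = 161.7 + 208.3 + 3.5 + 208.3 = 581.8 m².
Σ(Sᵢαᵢ) = 161.7·0.17 + 208.3·0.75 + 3.5·0.03 + 208.3·0.07 = 198.400.
Mean coefficient ᾱ = A/S = 0.3410.
−S·ln(1−ᾱ) = −581.8 × ln(1 − 0.3410) = 242.629.
V = 17.8 × 11.7 × 2.8 = 583.128 m³.
T = 0.161·V/[−S·ln(1−ᾱ)] = 0.161·583.128/242.629 = 0.39 s.

0.39 s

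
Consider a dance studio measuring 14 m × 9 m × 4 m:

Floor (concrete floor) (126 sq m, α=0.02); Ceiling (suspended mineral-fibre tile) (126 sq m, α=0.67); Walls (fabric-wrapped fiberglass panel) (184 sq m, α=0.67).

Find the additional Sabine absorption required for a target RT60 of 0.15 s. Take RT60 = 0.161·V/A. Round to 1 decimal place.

330.7 sabins

Equivalent absorption area: A₁ = 126*0.02 + 126*0.67 + 184*0.67 = 210.220 sq m.
V = 504 m³. Required absorption A₂ = 0.161 × 504 / 0.15 = 540.960 sabins.
Additional absorption ΔA = 540.960 − 210.220 = 330.7 sabins.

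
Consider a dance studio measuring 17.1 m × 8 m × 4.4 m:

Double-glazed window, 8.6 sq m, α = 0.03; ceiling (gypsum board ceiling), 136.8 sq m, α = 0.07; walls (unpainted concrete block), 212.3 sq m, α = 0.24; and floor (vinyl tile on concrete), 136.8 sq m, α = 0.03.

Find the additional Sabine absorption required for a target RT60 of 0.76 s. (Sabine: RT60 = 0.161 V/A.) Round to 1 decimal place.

Equivalent absorption area: A₁ = 8.6·0.03 + 136.8·0.07 + 212.3·0.24 + 136.8·0.03 = 64.890 sq m.
For T = 0.76 s, need A₂ = 0.161·V/T = 0.161·601.92/0.76 = 127.512 sabins.
Shortfall: 127.512 − 64.890 = 62.6 sabins.

62.6 sabins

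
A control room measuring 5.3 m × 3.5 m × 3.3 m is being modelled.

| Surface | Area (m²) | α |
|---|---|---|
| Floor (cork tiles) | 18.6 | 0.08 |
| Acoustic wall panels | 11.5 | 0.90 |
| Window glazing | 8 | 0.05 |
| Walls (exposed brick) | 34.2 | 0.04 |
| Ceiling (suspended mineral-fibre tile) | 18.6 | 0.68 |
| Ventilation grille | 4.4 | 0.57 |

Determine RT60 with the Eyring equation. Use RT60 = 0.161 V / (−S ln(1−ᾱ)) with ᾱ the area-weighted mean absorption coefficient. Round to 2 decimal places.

0.29 seconds

S = Σ Sᵢ = 95.3 m².
Absorption A = 18.6×0.08 + 11.5×0.90 + 8×0.05 + 34.2×0.04 + 18.6×0.68 + 4.4×0.57 = 28.762 sabins.
ᾱ = 28.762 / 95.3 = 0.3018.
Eyring denominator: −S ln(1−ᾱ) = 34.236.
V = 5.3 × 3.5 × 3.3 = 61.215 m³.
RT60 = 0.161 × 61.215 / 34.236 = 0.29 s.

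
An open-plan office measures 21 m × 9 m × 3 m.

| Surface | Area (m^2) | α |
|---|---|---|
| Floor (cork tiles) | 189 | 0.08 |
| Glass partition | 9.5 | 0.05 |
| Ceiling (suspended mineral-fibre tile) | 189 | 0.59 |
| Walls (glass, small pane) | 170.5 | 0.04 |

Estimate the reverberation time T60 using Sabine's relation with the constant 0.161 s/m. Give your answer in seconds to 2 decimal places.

Summing Sᵢαᵢ: 15.120 + 0.475 + 111.510 + 6.820 → A = 133.925 sabins.
Room volume: 567 m³.
RT60 = 0.161 · V / A = 0.161 × 567 / 133.925 = 0.68 s.

0.68 s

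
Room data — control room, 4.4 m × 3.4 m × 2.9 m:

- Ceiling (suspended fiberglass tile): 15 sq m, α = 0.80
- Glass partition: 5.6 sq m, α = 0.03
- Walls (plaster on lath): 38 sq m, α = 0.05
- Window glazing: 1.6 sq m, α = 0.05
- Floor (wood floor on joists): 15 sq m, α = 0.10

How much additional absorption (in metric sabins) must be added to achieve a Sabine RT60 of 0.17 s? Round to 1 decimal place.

25.4 sabins

Total absorption A₁ = 15*0.80 + 5.6*0.03 + 38*0.05 + 1.6*0.05 + 15*0.10
  = 12.000 + 0.168 + 1.900 + 0.080 + 1.500 = 15.648 sq m sabins.
Target A₂ = 0.161·43.384/0.17 = 41.087 sabins (V = 43.384 m³).
Additional absorption ΔA = 41.087 − 15.648 = 25.4 sabins.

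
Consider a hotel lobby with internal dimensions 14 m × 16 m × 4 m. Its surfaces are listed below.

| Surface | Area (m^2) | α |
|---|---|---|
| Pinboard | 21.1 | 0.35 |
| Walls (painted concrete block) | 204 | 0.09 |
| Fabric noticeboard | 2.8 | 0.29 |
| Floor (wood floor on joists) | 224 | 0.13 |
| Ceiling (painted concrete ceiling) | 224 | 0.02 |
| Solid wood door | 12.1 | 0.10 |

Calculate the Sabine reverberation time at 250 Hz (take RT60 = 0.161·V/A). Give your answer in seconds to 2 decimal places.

Summing Sᵢαᵢ: 7.385 + 18.360 + 0.812 + 29.120 + 4.480 + 1.210 → A = 61.367 sabins.
Room volume: 896 m³.
Sabine: RT60 = 0.161 × 896 / 61.367 = 2.35 s.

2.35 sec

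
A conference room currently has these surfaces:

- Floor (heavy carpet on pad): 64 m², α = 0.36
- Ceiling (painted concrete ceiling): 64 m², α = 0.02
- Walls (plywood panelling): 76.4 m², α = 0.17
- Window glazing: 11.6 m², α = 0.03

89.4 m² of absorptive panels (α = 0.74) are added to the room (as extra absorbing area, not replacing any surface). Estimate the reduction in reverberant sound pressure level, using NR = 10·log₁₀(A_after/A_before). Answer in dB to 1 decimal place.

4.4 dB

Equivalent absorption area: A_before = 64·0.36 + 64·0.02 + 76.4·0.17 + 11.6·0.03 = 37.656 m².
Treatment contributes 89.4·0.74 = 66.156 sabins.
A_after = 37.656 + 66.156 = 103.812 sabins.
Reduction = 10 log₁₀(A_after/A_before) = 10 log₁₀(2.7569) = 4.4 dB.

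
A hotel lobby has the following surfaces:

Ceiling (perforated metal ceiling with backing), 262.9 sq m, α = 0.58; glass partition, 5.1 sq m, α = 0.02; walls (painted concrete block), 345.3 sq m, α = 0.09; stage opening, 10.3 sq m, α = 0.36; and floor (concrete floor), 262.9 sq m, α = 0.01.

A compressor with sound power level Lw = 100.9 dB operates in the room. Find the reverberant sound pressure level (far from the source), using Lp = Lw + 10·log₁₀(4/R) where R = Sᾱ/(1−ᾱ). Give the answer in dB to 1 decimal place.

83.1 dB

A = 189.998 sabins; S = 886.5 sq m.
ᾱ = 0.2143, so room constant R = A/(1−ᾱ) = 241.820 sq m.
Lp = Lw + 10 log₁₀(4/R) = 100.9 -17.81 = 83.1 dB.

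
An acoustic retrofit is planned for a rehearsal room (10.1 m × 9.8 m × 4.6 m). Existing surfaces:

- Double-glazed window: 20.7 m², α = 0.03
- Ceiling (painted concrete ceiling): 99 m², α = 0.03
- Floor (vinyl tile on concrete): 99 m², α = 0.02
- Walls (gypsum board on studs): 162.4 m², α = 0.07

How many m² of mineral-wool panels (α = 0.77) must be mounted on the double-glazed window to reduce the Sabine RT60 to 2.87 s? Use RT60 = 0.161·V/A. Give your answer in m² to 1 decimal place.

11.6

Summing Sᵢαᵢ: 0.621 + 2.970 + 1.980 + 11.368 → A₁ = 16.939 sabins.
V = 455.308 m³. Target absorption A₂ = 0.161 × 455.308 / 2.87 = 25.542 sabins.
ΔA needed = 25.542 − 16.939 = 8.603 sabins.
Each m² of panel replacing the double-glazed window adds (0.77 − 0.03) = 0.74 sabins.
Panel area = 8.603 / 0.74 = 11.6 m².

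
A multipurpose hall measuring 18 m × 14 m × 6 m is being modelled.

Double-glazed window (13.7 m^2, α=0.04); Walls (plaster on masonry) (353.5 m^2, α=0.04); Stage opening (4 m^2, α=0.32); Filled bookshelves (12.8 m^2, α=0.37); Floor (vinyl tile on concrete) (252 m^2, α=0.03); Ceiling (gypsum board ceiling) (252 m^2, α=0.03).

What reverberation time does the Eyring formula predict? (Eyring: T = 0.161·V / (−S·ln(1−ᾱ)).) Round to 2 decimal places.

6.66 s

S = Σ Sᵢ = 888.0 m^2.
Absorption A = 13.7×0.04 + 353.5×0.04 + 4×0.32 + 12.8×0.37 + 252×0.03 + 252×0.03 = 35.824 sabins.
Mean coefficient ᾱ = A/S = 0.0403.
−S·ln(1−ᾱ) = −888.0 × ln(1 − 0.0403) = 36.527.
V = 18 × 14 × 6 = 1512 m³.
RT60 = 0.161 × 1512 / 36.527 = 6.66 s.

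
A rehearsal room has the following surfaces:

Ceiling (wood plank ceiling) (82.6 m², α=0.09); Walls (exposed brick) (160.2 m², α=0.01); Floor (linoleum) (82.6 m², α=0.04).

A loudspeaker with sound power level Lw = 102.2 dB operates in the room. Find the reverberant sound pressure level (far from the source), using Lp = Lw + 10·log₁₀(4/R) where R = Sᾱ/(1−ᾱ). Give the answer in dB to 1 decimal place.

A = 12.340 sabins; S = 325.4 m².
ᾱ = 0.0379, so room constant R = A/(1−ᾱ) = 12.826 m².
Lp = Lw + 10 log₁₀(4/R) = 102.2 -5.06 = 97.1 dB.

97.1 dB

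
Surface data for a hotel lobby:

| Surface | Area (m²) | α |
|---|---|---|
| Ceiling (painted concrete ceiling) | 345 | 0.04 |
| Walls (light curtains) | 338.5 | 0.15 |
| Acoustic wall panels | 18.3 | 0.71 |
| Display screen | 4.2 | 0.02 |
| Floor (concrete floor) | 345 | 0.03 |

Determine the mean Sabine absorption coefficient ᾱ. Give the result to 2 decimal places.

Total surface area S = 1051.0 m².
A = 345*0.04 + 338.5*0.15 + 18.3*0.71 + 4.2*0.02 + 345*0.03 = 88.002 sabins.
ᾱ = 88.002 / 1051.0 = 0.08.

0.08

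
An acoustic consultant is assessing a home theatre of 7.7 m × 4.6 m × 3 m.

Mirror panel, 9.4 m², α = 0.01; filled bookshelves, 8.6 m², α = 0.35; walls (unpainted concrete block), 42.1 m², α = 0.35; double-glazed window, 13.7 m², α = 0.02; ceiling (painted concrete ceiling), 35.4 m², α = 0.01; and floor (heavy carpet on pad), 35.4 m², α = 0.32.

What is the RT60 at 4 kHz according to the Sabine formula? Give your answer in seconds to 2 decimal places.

Summing Sᵢαᵢ: 0.094 + 3.010 + 14.735 + 0.274 + 0.354 + 11.328 → A = 29.795 sabins.
Room volume: 106.26 m³.
RT60 = 0.161 · V / A = 0.161 × 106.26 / 29.795 = 0.57 s.

0.57 sec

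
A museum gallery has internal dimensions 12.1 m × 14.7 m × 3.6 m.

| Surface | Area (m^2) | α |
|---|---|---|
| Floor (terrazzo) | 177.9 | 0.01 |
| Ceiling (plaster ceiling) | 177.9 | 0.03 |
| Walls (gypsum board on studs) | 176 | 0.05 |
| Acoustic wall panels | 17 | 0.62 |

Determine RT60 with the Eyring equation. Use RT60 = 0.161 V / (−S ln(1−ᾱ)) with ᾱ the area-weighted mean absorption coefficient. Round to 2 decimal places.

S = Σ Sᵢ = 548.8 m^2.
Absorption A = 177.9·0.01 + 177.9·0.03 + 176·0.05 + 17·0.62 = 26.456 sabins.
ᾱ = 26.456 / 548.8 = 0.0482.
−S·ln(1−ᾱ) = −548.8 × ln(1 − 0.0482) = 27.111.
V = 12.1 × 14.7 × 3.6 = 640.332 m³.
T = 0.161·V/[−S·ln(1−ᾱ)] = 0.161·640.332/27.111 = 3.80 s.

3.80 sec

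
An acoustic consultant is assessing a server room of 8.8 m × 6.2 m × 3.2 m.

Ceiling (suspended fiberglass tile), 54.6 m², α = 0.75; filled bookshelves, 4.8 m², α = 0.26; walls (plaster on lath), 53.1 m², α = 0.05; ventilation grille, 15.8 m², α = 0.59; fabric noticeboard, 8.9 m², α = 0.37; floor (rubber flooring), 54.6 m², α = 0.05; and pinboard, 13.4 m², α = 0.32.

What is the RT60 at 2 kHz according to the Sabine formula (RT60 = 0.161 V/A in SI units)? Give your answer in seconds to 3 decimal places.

0.436 s

Total absorption A = 54.6×0.75 + 4.8×0.26 + 53.1×0.05 + 15.8×0.59 + 8.9×0.37 + 54.6×0.05 + 13.4×0.32
  = 40.950 + 1.248 + 2.655 + 9.322 + 3.293 + 2.730 + 4.288 = 64.486 m² sabins.
Room volume: 174.592 m³.
T = 0.161 V/A = 0.161·174.592/64.486 = 0.436 s.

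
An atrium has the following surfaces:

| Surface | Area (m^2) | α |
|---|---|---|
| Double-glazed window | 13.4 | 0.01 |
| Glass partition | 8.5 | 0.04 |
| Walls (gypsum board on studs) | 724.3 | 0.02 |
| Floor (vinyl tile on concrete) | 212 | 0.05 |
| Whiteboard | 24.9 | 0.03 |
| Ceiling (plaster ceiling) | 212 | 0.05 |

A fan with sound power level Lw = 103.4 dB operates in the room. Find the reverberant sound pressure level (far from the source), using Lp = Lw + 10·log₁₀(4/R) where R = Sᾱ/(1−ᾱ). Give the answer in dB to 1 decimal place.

93.6 dB

Σ(Sᵢαᵢ) = 13.4·0.01 + 8.5·0.04 + 724.3·0.02 + 212·0.05 + 24.9·0.03 + 212·0.05 = 36.907; total area S = 1195.1 m^2.
ᾱ = 36.907/1195.1 = 0.0309; R = Sᾱ/(1−ᾱ) = 36.907/(1−0.0309) = 38.084 m^2.
Lp = Lw + 10 log₁₀(4/R) = 103.4 -9.79 = 93.6 dB.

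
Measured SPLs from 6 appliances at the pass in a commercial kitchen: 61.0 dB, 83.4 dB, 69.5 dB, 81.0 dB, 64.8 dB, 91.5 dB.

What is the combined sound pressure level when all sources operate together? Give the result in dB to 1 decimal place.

92.5 dB

Converting to relative power and adding: 10^(61.0/10) + 10^(83.4/10) + 10^(69.5/10) + 10^(81.0/10) + 10^(64.8/10) + 10^(91.5/10) = 1.77e+09.
L_total = 10·log₁₀(1.77e+09) = 92.5 dB.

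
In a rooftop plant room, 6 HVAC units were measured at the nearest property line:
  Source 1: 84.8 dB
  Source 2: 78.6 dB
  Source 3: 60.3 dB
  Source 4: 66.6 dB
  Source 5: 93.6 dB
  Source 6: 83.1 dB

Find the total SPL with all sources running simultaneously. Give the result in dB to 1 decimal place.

94.6 dB

Sum in the linear (power) domain: Σ 10^(Lᵢ/10) = 10^(84.8/10) + 10^(78.6/10) + 10^(60.3/10) + 10^(66.6/10) + 10^(93.6/10) + 10^(83.1/10) = 2.875e+09.
L_total = 10·log₁₀(2.875e+09) = 94.6 dB.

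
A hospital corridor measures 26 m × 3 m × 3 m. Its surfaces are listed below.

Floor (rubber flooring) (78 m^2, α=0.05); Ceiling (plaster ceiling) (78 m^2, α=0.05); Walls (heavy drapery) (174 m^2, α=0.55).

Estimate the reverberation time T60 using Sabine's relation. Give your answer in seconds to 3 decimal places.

Equivalent absorption area: A = 78*0.05 + 78*0.05 + 174*0.55 = 103.500 m^2.
Room volume: 234 m³.
Sabine: RT60 = 0.161 × 234 / 103.500 = 0.364 s.

0.364 s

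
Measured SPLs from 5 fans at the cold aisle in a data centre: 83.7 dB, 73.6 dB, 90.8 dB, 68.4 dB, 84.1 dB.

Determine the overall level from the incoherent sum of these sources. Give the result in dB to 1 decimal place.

92.4 dB

Σ 10^(Lᵢ/10) = 1.724e+09.
Combined level = 10 log₁₀(1.724e+09) = 92.4 dB.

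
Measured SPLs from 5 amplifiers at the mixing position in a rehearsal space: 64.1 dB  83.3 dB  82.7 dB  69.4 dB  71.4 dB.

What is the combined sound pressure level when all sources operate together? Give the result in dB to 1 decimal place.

86.3 dB

Converting to relative power and adding: 10^(64.1/10) + 10^(83.3/10) + 10^(82.7/10) + 10^(69.4/10) + 10^(71.4/10) = 4.251e+08.
L_total = 10·log₁₀(4.251e+08) = 86.3 dB.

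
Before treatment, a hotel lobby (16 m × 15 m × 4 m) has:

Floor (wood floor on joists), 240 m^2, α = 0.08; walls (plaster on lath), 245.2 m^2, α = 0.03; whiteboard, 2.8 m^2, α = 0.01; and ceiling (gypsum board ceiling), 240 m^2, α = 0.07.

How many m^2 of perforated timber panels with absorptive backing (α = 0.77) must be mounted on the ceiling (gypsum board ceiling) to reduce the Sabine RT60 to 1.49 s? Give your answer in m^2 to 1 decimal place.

86.2

Equivalent absorption area: A₁ = 240*0.08 + 245.2*0.03 + 2.8*0.01 + 240*0.07 = 43.384 m^2.
Required A₂ = 0.161·960/1.49 = 103.732 sabins.
Absorption to add: 103.732 − 43.384 = 60.348 sabins.
Net gain per m^2: Δα = 0.77 − 0.07 = 0.70.
Area = ΔA/Δα = 60.348/0.70 = 86.2 m^2.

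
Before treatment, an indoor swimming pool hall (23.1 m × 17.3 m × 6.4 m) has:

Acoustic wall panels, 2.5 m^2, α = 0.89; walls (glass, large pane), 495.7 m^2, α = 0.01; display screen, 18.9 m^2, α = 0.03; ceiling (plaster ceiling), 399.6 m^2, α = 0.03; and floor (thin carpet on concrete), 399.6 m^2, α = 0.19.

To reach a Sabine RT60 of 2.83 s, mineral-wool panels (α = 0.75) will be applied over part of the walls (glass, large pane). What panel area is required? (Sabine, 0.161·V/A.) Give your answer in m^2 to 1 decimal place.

Total absorption A₁ = 2.5·0.89 + 495.7·0.01 + 18.9·0.03 + 399.6·0.03 + 399.6·0.19
  = 2.225 + 4.957 + 0.567 + 11.988 + 75.924 = 95.661 m^2 sabins.
Required A₂ = 0.161·2557.632/2.83 = 145.505 sabins.
Absorption to add: 145.505 − 95.661 = 49.844 sabins.
Net gain per m^2: Δα = 0.75 − 0.01 = 0.74.
Panel area = 49.844 / 0.74 = 67.4 m^2.

67.4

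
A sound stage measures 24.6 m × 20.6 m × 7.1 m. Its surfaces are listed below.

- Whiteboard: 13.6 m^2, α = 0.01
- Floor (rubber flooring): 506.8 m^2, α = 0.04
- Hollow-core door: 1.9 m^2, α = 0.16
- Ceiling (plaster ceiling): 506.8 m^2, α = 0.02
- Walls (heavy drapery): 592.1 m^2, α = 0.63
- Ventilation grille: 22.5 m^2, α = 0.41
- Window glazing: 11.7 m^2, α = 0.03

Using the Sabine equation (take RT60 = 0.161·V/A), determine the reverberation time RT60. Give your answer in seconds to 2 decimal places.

Equivalent absorption area: A = 13.6×0.01 + 506.8×0.04 + 1.9×0.16 + 506.8×0.02 + 592.1×0.63 + 22.5×0.41 + 11.7×0.03 = 413.447 m^2.
Volume V = 24.6 × 20.6 × 7.1 = 3597.996 m³.
RT60 = 0.161 · V / A = 0.161 × 3597.996 / 413.447 = 1.40 s.

1.40 seconds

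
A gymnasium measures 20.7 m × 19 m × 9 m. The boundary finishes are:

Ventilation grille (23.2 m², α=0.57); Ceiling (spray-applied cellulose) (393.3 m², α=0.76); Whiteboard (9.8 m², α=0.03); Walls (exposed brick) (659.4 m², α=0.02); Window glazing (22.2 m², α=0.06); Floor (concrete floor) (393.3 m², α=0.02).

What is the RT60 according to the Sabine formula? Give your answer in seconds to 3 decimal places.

Equivalent absorption area: A = 23.2*0.57 + 393.3*0.76 + 9.8*0.03 + 659.4*0.02 + 22.2*0.06 + 393.3*0.02 = 334.812 m².
V = 20.7·19·9 = 3539.7 m³.
Sabine: RT60 = 0.161 × 3539.7 / 334.812 = 1.702 s.

1.702 seconds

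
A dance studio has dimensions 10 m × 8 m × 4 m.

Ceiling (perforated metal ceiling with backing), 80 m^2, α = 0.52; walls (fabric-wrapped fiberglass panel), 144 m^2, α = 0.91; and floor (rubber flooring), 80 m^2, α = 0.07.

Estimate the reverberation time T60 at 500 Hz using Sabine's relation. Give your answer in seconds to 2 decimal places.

0.29 s

A = Σ Sᵢαᵢ = 80×0.52 + 144×0.91 + 80×0.07 = 178.240 sabins.
Room volume: 320 m³.
RT60 = 0.161 · V / A = 0.161 × 320 / 178.240 = 0.29 s.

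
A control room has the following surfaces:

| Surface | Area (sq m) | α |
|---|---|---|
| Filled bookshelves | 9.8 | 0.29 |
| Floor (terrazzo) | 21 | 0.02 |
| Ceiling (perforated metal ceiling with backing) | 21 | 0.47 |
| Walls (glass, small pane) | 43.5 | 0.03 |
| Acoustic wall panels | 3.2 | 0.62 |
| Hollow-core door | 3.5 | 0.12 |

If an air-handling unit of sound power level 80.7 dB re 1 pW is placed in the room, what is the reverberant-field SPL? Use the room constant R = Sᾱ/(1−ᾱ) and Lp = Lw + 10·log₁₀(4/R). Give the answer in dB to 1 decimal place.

73.7 dB

A = 16.841 sabins; S = 102.0 sq m.
ᾱ = 16.841/102.0 = 0.1651; R = Sᾱ/(1−ᾱ) = 16.841/(1−0.1651) = 20.171 sq m.
Lp = 80.7 + 10·log₁₀(4/20.171) = 80.7 + (-7.03) = 73.7 dB.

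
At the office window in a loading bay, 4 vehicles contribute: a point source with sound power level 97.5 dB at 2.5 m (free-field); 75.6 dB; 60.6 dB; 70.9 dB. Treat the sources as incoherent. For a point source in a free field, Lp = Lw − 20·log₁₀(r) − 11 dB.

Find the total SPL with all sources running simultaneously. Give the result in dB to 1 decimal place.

Source at 2.5 m: Lp = 97.5 − 20·log₁₀(2.5) − 11 = 78.5 dB.
Sum in the linear (power) domain: Σ 10^(Lᵢ/10) = 10^(78.5/10) + 10^(75.6/10) + 10^(60.6/10) + 10^(70.9/10) = 1.206e+08.
Combined level = 10 log₁₀(1.206e+08) = 80.8 dB.

80.8 dB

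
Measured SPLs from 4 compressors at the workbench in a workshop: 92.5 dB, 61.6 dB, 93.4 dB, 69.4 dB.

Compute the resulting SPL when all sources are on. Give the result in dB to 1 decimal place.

Converting to relative power and adding: 10^(92.5/10) + 10^(61.6/10) + 10^(93.4/10) + 10^(69.4/10) = 3.976e+09.
Back to dB: 10·log₁₀ Σ = 96.0 dB.

96.0 dB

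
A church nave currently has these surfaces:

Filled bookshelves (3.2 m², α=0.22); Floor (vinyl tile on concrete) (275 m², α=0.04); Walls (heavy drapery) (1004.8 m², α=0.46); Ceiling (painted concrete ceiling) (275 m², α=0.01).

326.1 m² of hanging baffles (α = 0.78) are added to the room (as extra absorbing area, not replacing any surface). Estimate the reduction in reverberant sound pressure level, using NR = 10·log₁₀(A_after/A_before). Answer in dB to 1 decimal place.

1.9 dB

A_before = Σ Sᵢαᵢ = 3.2·0.22 + 275·0.04 + 1004.8·0.46 + 275·0.01 = 476.662 sabins.
Treatment contributes 326.1·0.78 = 254.358 sabins.
New total A_after = 731.020 sabins.
Reduction = 10 log₁₀(A_after/A_before) = 10 log₁₀(1.5336) = 1.9 dB.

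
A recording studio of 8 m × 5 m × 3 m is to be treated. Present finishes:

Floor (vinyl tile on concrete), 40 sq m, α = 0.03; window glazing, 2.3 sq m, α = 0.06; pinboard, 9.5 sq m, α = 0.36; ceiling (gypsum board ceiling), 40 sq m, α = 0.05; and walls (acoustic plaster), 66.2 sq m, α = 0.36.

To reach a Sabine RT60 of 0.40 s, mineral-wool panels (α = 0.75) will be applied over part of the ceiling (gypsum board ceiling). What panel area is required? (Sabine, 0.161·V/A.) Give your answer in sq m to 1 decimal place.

Total absorption A₁ = 40×0.03 + 2.3×0.06 + 9.5×0.36 + 40×0.05 + 66.2×0.36
  = 1.200 + 0.138 + 3.420 + 2.000 + 23.832 = 30.590 sq m sabins.
Required A₂ = 0.161·120/0.40 = 48.300 sabins.
Absorption to add: 48.300 − 30.590 = 17.710 sabins.
Net gain per sq m: Δα = 0.75 − 0.05 = 0.70.
Area = ΔA/Δα = 17.710/0.70 = 25.3 sq m.

25.3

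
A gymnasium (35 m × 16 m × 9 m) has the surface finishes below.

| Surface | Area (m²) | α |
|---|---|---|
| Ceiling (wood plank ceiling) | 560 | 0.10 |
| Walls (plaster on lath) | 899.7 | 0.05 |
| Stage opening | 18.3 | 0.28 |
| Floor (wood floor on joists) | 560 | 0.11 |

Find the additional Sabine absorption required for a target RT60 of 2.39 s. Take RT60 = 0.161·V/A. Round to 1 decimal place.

A₁ = Σ Sᵢαᵢ = 560*0.10 + 899.7*0.05 + 18.3*0.28 + 560*0.11 = 167.709 sabins.
V = 5040 m³. Required absorption A₂ = 0.161 × 5040 / 2.39 = 339.515 sabins.
ΔA = A₂ − A₁ = 339.515 − 167.709 = 171.8 sabins.

171.8 sabins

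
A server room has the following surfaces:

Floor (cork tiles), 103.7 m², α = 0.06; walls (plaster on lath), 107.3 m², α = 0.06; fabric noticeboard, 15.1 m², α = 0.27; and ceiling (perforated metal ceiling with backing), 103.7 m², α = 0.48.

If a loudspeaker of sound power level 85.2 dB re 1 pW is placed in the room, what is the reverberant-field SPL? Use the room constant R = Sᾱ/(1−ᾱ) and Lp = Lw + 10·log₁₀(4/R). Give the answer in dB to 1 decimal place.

Σ(Sᵢαᵢ) = 103.7·0.06 + 107.3·0.06 + 15.1·0.27 + 103.7·0.48 = 66.513; total area S = 329.8 m².
ᾱ = 0.2017, so room constant R = A/(1−ᾱ) = 83.318 m².
Lp = 85.2 + 10·log₁₀(4/83.318) = 85.2 + (-13.19) = 72.0 dB.

72.0 dB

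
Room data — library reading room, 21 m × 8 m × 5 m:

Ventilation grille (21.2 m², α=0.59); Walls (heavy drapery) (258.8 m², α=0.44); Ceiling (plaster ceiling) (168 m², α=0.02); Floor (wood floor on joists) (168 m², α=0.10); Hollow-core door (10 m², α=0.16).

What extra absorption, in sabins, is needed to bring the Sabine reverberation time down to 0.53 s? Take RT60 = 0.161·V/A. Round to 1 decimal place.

107.0 sabins

Summing Sᵢαᵢ: 12.508 + 113.872 + 3.360 + 16.800 + 1.600 → A₁ = 148.140 sabins.
V = 840 m³. Required absorption A₂ = 0.161 × 840 / 0.53 = 255.170 sabins.
Shortfall: 255.170 − 148.140 = 107.0 sabins.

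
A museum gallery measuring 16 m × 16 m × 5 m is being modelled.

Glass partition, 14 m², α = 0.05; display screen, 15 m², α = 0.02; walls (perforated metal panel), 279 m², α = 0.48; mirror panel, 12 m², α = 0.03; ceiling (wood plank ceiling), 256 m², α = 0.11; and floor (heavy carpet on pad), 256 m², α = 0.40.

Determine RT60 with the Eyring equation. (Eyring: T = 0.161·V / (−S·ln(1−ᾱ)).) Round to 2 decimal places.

0.64 s

Total surface area S = 14 + 15 + 279 + 12 + 256 + 256 = 832.0 m².
Σ(Sᵢαᵢ) = 14×0.05 + 15×0.02 + 279×0.48 + 12×0.03 + 256×0.11 + 256×0.40 = 265.840.
ᾱ = 265.840 / 832.0 = 0.3195.
−S·ln(1−ᾱ) = −832.0 × ln(1 − 0.3195) = 320.260.
V = 16 × 16 × 5 = 1280 m³.
T = 0.161·V/[−S·ln(1−ᾱ)] = 0.161·1280/320.260 = 0.64 s.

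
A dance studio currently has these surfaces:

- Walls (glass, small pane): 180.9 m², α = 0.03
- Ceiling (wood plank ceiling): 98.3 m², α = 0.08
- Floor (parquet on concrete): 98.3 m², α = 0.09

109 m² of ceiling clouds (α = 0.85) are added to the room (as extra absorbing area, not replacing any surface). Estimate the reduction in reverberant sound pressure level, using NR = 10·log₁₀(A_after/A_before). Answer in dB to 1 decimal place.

7.1 dB

A_before = Σ Sᵢαᵢ = 180.9·0.03 + 98.3·0.08 + 98.3·0.09 = 22.138 sabins.
Added absorption = 109 × 0.85 = 92.650 sabins.
A_after = 22.138 + 92.650 = 114.788 sabins.
NR = 10·log₁₀(114.788/22.138) = 7.1 dB.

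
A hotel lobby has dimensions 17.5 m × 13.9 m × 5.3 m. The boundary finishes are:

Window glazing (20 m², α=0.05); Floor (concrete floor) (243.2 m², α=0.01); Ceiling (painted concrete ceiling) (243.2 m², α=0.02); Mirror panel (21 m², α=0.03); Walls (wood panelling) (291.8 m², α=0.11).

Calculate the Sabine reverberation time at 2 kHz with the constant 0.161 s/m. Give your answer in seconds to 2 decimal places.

5.06 seconds

A = Σ Sᵢαᵢ = 20×0.05 + 243.2×0.01 + 243.2×0.02 + 21×0.03 + 291.8×0.11 = 41.024 sabins.
Volume V = 17.5 × 13.9 × 5.3 = 1289.225 m³.
T = 0.161 V/A = 0.161·1289.225/41.024 = 5.06 s.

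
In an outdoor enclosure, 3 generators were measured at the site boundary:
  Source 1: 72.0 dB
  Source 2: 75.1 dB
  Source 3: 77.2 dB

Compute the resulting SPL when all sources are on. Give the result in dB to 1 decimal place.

Sum in the linear (power) domain: Σ 10^(Lᵢ/10) = 10^(72.0/10) + 10^(75.1/10) + 10^(77.2/10) = 1.007e+08.
Back to dB: 10·log₁₀ Σ = 80.0 dB.

80.0 dB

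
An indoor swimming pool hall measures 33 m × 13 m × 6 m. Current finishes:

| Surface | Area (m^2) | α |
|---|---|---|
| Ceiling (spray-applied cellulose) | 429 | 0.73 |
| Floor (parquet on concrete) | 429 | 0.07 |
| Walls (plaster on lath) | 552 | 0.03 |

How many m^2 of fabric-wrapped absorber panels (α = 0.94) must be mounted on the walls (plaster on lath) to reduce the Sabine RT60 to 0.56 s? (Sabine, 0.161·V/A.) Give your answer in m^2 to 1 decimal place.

A₁ = Σ Sᵢαᵢ = 429*0.73 + 429*0.07 + 552*0.03 = 359.760 sabins.
V = 2574 m³. Target absorption A₂ = 0.161 × 2574 / 0.56 = 740.025 sabins.
Absorption to add: 740.025 − 359.760 = 380.265 sabins.
Each m^2 of panel replacing the walls (plaster on lath) adds (0.94 − 0.03) = 0.91 sabins.
Panel area = 380.265 / 0.91 = 417.9 m^2.

417.9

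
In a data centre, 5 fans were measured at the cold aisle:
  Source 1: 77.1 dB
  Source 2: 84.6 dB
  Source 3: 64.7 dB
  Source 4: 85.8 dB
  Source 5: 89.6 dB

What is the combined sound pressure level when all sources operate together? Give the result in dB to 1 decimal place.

Sum in the linear (power) domain: Σ 10^(Lᵢ/10) = 10^(77.1/10) + 10^(84.6/10) + 10^(64.7/10) + 10^(85.8/10) + 10^(89.6/10) = 1.635e+09.
Back to dB: 10·log₁₀ Σ = 92.1 dB.

92.1 dB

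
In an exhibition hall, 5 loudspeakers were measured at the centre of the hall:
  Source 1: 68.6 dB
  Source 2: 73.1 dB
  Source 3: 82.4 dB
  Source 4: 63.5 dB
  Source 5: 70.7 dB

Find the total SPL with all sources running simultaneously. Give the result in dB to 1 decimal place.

Sum in the linear (power) domain: Σ 10^(Lᵢ/10) = 10^(68.6/10) + 10^(73.1/10) + 10^(82.4/10) + 10^(63.5/10) + 10^(70.7/10) = 2.154e+08.
L_total = 10·log₁₀(2.154e+08) = 83.3 dB.

83.3 dB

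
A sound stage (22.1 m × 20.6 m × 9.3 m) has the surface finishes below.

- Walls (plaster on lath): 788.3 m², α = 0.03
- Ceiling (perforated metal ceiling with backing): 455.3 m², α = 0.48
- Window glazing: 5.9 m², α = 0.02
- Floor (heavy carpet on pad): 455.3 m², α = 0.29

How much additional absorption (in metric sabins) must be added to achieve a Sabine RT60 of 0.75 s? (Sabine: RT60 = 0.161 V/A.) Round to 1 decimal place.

Equivalent absorption area: A₁ = 788.3*0.03 + 455.3*0.48 + 5.9*0.02 + 455.3*0.29 = 374.348 m².
For T = 0.75 s, need A₂ = 0.161·V/T = 0.161·4233.918/0.75 = 908.881 sabins.
ΔA = A₂ − A₁ = 908.881 − 374.348 = 534.5 sabins.

534.5 sabins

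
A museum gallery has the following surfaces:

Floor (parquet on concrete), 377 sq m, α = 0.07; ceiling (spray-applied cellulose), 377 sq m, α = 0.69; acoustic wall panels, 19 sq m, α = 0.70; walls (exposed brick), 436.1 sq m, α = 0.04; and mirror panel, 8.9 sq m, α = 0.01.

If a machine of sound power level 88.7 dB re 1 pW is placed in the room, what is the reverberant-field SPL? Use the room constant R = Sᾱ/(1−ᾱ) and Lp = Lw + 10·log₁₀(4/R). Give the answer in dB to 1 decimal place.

68.4 dB

Σ(Sᵢαᵢ) = 377×0.07 + 377×0.69 + 19×0.70 + 436.1×0.04 + 8.9×0.01 = 317.353; total area S = 1218.0 sq m.
ᾱ = 0.2606, so room constant R = A/(1−ᾱ) = 429.203 sq m.
Lp = 88.7 + 10·log₁₀(4/429.203) = 88.7 + (-20.31) = 68.4 dB.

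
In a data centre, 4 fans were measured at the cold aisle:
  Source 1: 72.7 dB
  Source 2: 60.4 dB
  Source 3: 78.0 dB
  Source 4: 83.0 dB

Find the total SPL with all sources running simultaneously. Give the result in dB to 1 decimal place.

84.5 dB

Converting to relative power and adding: 10^(72.7/10) + 10^(60.4/10) + 10^(78.0/10) + 10^(83.0/10) = 2.823e+08.
L_total = 10·log₁₀(2.823e+08) = 84.5 dB.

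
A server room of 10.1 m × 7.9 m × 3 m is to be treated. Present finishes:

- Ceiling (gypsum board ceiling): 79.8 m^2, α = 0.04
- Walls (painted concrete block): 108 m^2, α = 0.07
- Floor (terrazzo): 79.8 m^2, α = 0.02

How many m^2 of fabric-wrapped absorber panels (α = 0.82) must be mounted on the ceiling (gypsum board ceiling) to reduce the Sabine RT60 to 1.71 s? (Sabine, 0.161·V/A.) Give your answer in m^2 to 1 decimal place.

13.1

Summing Sᵢαᵢ: 3.192 + 7.560 + 1.596 → A₁ = 12.348 sabins.
Required A₂ = 0.161·239.37/1.71 = 22.537 sabins.
ΔA needed = 22.537 − 12.348 = 10.189 sabins.
Each m^2 of panel replacing the ceiling (gypsum board ceiling) adds (0.82 − 0.04) = 0.78 sabins.
Panel area = 10.189 / 0.78 = 13.1 m^2.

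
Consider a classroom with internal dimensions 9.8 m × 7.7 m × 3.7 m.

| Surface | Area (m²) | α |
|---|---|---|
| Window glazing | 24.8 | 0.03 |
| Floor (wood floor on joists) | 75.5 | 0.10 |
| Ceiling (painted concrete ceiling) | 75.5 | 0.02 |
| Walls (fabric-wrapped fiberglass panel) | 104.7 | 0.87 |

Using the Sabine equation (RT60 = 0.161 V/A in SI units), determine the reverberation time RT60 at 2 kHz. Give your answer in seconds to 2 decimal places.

Total absorption A = 24.8*0.03 + 75.5*0.10 + 75.5*0.02 + 104.7*0.87
  = 0.744 + 7.550 + 1.510 + 91.089 = 100.893 m² sabins.
V = 9.8·7.7·3.7 = 279.202 m³.
Sabine: RT60 = 0.161 × 279.202 / 100.893 = 0.45 s.

0.45 seconds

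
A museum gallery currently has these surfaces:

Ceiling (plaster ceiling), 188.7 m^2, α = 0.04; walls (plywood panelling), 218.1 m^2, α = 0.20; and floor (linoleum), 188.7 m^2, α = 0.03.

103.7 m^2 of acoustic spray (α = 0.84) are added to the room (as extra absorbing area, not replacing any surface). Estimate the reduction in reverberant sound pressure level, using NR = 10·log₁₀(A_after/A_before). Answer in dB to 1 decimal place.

Equivalent absorption area: A_before = 188.7×0.04 + 218.1×0.20 + 188.7×0.03 = 56.829 m^2.
Treatment contributes 103.7·0.84 = 87.108 sabins.
A_after = 56.829 + 87.108 = 143.937 sabins.
Reduction = 10 log₁₀(A_after/A_before) = 10 log₁₀(2.5328) = 4.0 dB.

4.0 dB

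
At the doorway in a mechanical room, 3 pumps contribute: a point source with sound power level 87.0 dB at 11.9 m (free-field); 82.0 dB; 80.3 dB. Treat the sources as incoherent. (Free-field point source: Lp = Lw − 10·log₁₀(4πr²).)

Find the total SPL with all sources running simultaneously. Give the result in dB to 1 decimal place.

84.2 dB

Source at 11.9 m: Lp = 87.0 − 10·log₁₀(4π·11.9²) = 87.0 − 10·log₁₀(1779.524) = 54.5 dB.
Sum in the linear (power) domain: Σ 10^(Lᵢ/10) = 10^(54.5/10) + 10^(82.0/10) + 10^(80.3/10) = 2.659e+08.
Combined level = 10 log₁₀(2.659e+08) = 84.2 dB.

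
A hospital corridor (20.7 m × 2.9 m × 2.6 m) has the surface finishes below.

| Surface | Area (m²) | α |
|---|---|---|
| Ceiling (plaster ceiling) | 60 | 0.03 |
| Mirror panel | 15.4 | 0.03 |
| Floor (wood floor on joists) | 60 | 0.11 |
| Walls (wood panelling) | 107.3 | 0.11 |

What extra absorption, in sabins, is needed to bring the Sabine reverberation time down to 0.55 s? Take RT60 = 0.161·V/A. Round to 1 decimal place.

25.0 sabins

Summing Sᵢαᵢ: 1.800 + 0.462 + 6.600 + 11.803 → A₁ = 20.665 sabins.
Target A₂ = 0.161·156.078/0.55 = 45.688 sabins (V = 156.078 m³).
ΔA = A₂ − A₁ = 45.688 − 20.665 = 25.0 sabins.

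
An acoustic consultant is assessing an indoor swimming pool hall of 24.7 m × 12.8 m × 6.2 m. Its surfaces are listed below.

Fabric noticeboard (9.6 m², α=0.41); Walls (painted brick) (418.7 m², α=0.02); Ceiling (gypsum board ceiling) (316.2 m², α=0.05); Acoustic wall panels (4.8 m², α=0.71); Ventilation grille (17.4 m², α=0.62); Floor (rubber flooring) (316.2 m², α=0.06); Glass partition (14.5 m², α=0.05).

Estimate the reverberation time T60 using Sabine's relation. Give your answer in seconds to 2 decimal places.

Summing Sᵢαᵢ: 3.936 + 8.374 + 15.810 + 3.408 + 10.788 + 18.972 + 0.725 → A = 62.013 sabins.
V = 24.7·12.8·6.2 = 1960.192 m³.
Sabine: RT60 = 0.161 × 1960.192 / 62.013 = 5.09 s.

5.09 sec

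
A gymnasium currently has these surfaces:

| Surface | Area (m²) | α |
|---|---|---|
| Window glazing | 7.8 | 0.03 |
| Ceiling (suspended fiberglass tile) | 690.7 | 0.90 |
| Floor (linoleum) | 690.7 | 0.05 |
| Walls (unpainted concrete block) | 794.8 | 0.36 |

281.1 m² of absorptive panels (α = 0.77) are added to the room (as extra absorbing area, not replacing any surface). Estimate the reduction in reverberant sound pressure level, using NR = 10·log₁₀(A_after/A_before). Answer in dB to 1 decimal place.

Summing Sᵢαᵢ: 0.234 + 621.630 + 34.535 + 286.128 → A_before = 942.527 sabins.
Treatment contributes 281.1·0.77 = 216.447 sabins.
New total A_after = 1158.974 sabins.
NR = 10·log₁₀(1158.974/942.527) = 0.9 dB.

0.9 dB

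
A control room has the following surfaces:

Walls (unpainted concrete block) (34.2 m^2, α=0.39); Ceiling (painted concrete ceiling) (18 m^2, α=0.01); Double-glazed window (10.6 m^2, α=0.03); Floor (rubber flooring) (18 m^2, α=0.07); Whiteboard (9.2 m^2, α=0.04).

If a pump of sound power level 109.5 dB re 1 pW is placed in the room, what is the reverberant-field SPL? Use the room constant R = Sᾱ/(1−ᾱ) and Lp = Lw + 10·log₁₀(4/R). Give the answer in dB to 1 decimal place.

102.8 dB

Σ(Sᵢαᵢ) = 34.2·0.39 + 18·0.01 + 10.6·0.03 + 18·0.07 + 9.2·0.04 = 15.464; total area S = 90.0 m^2.
ᾱ = 15.464/90.0 = 0.1718; R = Sᾱ/(1−ᾱ) = 15.464/(1−0.1718) = 18.672 m^2.
Lp = 109.5 + 10·log₁₀(4/18.672) = 109.5 + (-6.69) = 102.8 dB.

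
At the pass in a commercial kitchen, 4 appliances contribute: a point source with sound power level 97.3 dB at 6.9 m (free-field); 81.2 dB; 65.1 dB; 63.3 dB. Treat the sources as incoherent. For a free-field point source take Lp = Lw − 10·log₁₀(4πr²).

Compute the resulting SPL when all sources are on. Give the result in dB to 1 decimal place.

Source at 6.9 m: Lp = 97.3 − 10·log₁₀(4π·6.9²) = 97.3 − 10·log₁₀(598.285) = 69.5 dB.
Sum in the linear (power) domain: Σ 10^(Lᵢ/10) = 10^(69.5/10) + 10^(81.2/10) + 10^(65.1/10) + 10^(63.3/10) = 1.461e+08.
Back to dB: 10·log₁₀ Σ = 81.6 dB.

81.6 dB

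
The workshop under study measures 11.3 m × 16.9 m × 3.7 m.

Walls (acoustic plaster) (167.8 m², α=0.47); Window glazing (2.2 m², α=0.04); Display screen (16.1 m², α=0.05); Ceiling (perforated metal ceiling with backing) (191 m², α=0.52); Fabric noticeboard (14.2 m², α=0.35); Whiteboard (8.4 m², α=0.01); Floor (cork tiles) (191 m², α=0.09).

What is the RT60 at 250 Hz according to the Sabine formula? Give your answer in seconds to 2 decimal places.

0.57 s

Summing Sᵢαᵢ: 78.866 + 0.088 + 0.805 + 99.320 + 4.970 + 0.084 + 17.190 → A = 201.323 sabins.
Volume V = 11.3 × 16.9 × 3.7 = 706.589 m³.
RT60 = 0.161 · V / A = 0.161 × 706.589 / 201.323 = 0.57 s.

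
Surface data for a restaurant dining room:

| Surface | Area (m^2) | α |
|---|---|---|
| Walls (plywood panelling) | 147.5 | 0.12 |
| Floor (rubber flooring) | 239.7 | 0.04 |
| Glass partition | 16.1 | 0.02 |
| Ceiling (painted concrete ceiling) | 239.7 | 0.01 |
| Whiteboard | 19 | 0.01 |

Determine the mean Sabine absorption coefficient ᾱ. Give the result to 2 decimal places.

0.05

Total surface area S = 662.0 m^2.
Σ(Sᵢαᵢ) = 147.5×0.12 + 239.7×0.04 + 16.1×0.02 + 239.7×0.01 + 19×0.01 = 30.197.
ᾱ = A/S = 0.05.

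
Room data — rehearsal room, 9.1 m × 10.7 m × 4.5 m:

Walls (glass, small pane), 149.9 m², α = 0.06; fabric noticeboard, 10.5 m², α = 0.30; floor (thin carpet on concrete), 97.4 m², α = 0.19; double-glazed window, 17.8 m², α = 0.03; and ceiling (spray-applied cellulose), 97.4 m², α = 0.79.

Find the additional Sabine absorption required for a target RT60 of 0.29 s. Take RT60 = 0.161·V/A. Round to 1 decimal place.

135.1 sabins

Total absorption A₁ = 149.9×0.06 + 10.5×0.30 + 97.4×0.19 + 17.8×0.03 + 97.4×0.79
  = 8.994 + 3.150 + 18.506 + 0.534 + 76.946 = 108.130 m² sabins.
For T = 0.29 s, need A₂ = 0.161·V/T = 0.161·438.165/0.29 = 243.257 sabins.
Additional absorption ΔA = 243.257 − 108.130 = 135.1 sabins.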